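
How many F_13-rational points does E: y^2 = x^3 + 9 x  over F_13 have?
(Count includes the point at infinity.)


For each x in F_13, count y with y^2 = x^3 + 9 x + 0 mod 13:
  x = 0: RHS = 0, y in [0]  -> 1 point(s)
  x = 1: RHS = 10, y in [6, 7]  -> 2 point(s)
  x = 2: RHS = 0, y in [0]  -> 1 point(s)
  x = 4: RHS = 9, y in [3, 10]  -> 2 point(s)
  x = 5: RHS = 1, y in [1, 12]  -> 2 point(s)
  x = 6: RHS = 10, y in [6, 7]  -> 2 point(s)
  x = 7: RHS = 3, y in [4, 9]  -> 2 point(s)
  x = 8: RHS = 12, y in [5, 8]  -> 2 point(s)
  x = 9: RHS = 4, y in [2, 11]  -> 2 point(s)
  x = 11: RHS = 0, y in [0]  -> 1 point(s)
  x = 12: RHS = 3, y in [4, 9]  -> 2 point(s)
Affine points: 19. Add the point at infinity: total = 20.

#E(F_13) = 20


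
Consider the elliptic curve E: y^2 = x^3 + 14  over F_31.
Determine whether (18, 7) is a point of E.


Check whether y^2 = x^3 + 0 x + 14 (mod 31) for (x, y) = (18, 7).
LHS: y^2 = 7^2 mod 31 = 18
RHS: x^3 + 0 x + 14 = 18^3 + 0*18 + 14 mod 31 = 18
LHS = RHS

Yes, on the curve


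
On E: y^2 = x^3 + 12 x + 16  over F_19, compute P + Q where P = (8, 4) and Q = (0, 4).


P != Q, so use the chord formula.
s = (y2 - y1) / (x2 - x1) = (0) / (11) mod 19 = 0
x3 = s^2 - x1 - x2 mod 19 = 0^2 - 8 - 0 = 11
y3 = s (x1 - x3) - y1 mod 19 = 0 * (8 - 11) - 4 = 15

P + Q = (11, 15)


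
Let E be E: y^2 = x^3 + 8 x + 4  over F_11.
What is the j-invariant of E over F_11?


Delta = -16(4 a^3 + 27 b^2) mod 11 = 8
-1728 * (4 a)^3 = -1728 * (4*8)^3 mod 11 = 1
j = 1 * 8^(-1) mod 11 = 7

j = 7 (mod 11)


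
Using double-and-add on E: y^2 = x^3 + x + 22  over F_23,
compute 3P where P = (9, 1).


k = 3 = 11_2 (binary, LSB first: 11)
Double-and-add from P = (9, 1):
  bit 0 = 1: acc = O + (9, 1) = (9, 1)
  bit 1 = 1: acc = (9, 1) + (8, 6) = (8, 17)

3P = (8, 17)


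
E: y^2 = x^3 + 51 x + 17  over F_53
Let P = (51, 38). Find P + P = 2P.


Doubling: s = (3 x1^2 + a) / (2 y1)
s = (3*51^2 + 51) / (2*38) mod 53 = 35
x3 = s^2 - 2 x1 mod 53 = 35^2 - 2*51 = 10
y3 = s (x1 - x3) - y1 mod 53 = 35 * (51 - 10) - 38 = 19

2P = (10, 19)


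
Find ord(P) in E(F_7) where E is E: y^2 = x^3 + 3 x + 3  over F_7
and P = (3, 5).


Compute successive multiples of P until we hit O:
  1P = (3, 5)
  2P = (3, 2)
  3P = O

ord(P) = 3


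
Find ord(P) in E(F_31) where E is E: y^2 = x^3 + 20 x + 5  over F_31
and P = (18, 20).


Compute successive multiples of P until we hit O:
  1P = (18, 20)
  2P = (26, 11)
  3P = (12, 12)
  4P = (20, 29)
  5P = (21, 13)
  6P = (25, 17)
  7P = (4, 5)
  8P = (16, 22)
  ... (continuing to 28P)
  28P = O

ord(P) = 28


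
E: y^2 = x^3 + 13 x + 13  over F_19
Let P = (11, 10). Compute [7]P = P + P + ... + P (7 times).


k = 7 = 111_2 (binary, LSB first: 111)
Double-and-add from P = (11, 10):
  bit 0 = 1: acc = O + (11, 10) = (11, 10)
  bit 1 = 1: acc = (11, 10) + (13, 17) = (12, 15)
  bit 2 = 1: acc = (12, 15) + (2, 16) = (9, 17)

7P = (9, 17)


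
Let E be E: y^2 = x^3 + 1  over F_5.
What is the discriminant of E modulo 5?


4 a^3 + 27 b^2 = 4*0^3 + 27*1^2 = 0 + 27 = 27
Delta = -16 * (27) = -432
Delta mod 5 = 3

Delta = 3 (mod 5)


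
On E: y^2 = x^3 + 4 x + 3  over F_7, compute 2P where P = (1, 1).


Doubling: s = (3 x1^2 + a) / (2 y1)
s = (3*1^2 + 4) / (2*1) mod 7 = 0
x3 = s^2 - 2 x1 mod 7 = 0^2 - 2*1 = 5
y3 = s (x1 - x3) - y1 mod 7 = 0 * (1 - 5) - 1 = 6

2P = (5, 6)


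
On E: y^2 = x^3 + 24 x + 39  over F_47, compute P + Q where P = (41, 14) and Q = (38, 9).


P != Q, so use the chord formula.
s = (y2 - y1) / (x2 - x1) = (42) / (44) mod 47 = 33
x3 = s^2 - x1 - x2 mod 47 = 33^2 - 41 - 38 = 23
y3 = s (x1 - x3) - y1 mod 47 = 33 * (41 - 23) - 14 = 16

P + Q = (23, 16)


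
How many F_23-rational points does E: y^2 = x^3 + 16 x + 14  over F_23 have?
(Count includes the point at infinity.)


For each x in F_23, count y with y^2 = x^3 + 16 x + 14 mod 23:
  x = 1: RHS = 8, y in [10, 13]  -> 2 point(s)
  x = 2: RHS = 8, y in [10, 13]  -> 2 point(s)
  x = 4: RHS = 4, y in [2, 21]  -> 2 point(s)
  x = 5: RHS = 12, y in [9, 14]  -> 2 point(s)
  x = 6: RHS = 4, y in [2, 21]  -> 2 point(s)
  x = 7: RHS = 9, y in [3, 20]  -> 2 point(s)
  x = 9: RHS = 13, y in [6, 17]  -> 2 point(s)
  x = 10: RHS = 1, y in [1, 22]  -> 2 point(s)
  x = 11: RHS = 3, y in [7, 16]  -> 2 point(s)
  x = 12: RHS = 2, y in [5, 18]  -> 2 point(s)
  x = 13: RHS = 4, y in [2, 21]  -> 2 point(s)
  x = 15: RHS = 18, y in [8, 15]  -> 2 point(s)
  x = 17: RHS = 1, y in [1, 22]  -> 2 point(s)
  x = 18: RHS = 16, y in [4, 19]  -> 2 point(s)
  x = 19: RHS = 1, y in [1, 22]  -> 2 point(s)
  x = 20: RHS = 8, y in [10, 13]  -> 2 point(s)
Affine points: 32. Add the point at infinity: total = 33.

#E(F_23) = 33


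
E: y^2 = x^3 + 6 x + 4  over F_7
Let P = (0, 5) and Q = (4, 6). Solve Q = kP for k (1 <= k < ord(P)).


Enumerate multiples of P until we hit Q = (4, 6):
  1P = (0, 5)
  2P = (4, 1)
  3P = (4, 6)
Match found at i = 3.

k = 3


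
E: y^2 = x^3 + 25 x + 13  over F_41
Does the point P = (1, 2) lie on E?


Check whether y^2 = x^3 + 25 x + 13 (mod 41) for (x, y) = (1, 2).
LHS: y^2 = 2^2 mod 41 = 4
RHS: x^3 + 25 x + 13 = 1^3 + 25*1 + 13 mod 41 = 39
LHS != RHS

No, not on the curve


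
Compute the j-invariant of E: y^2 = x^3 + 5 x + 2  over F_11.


Delta = -16(4 a^3 + 27 b^2) mod 11 = 7
-1728 * (4 a)^3 = -1728 * (4*5)^3 mod 11 = 8
j = 8 * 7^(-1) mod 11 = 9

j = 9 (mod 11)


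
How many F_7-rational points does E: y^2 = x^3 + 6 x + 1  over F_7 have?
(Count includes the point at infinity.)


For each x in F_7, count y with y^2 = x^3 + 6 x + 1 mod 7:
  x = 0: RHS = 1, y in [1, 6]  -> 2 point(s)
  x = 1: RHS = 1, y in [1, 6]  -> 2 point(s)
  x = 2: RHS = 0, y in [0]  -> 1 point(s)
  x = 3: RHS = 4, y in [2, 5]  -> 2 point(s)
  x = 5: RHS = 2, y in [3, 4]  -> 2 point(s)
  x = 6: RHS = 1, y in [1, 6]  -> 2 point(s)
Affine points: 11. Add the point at infinity: total = 12.

#E(F_7) = 12


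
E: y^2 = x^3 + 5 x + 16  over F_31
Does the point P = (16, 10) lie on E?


Check whether y^2 = x^3 + 5 x + 16 (mod 31) for (x, y) = (16, 10).
LHS: y^2 = 10^2 mod 31 = 7
RHS: x^3 + 5 x + 16 = 16^3 + 5*16 + 16 mod 31 = 7
LHS = RHS

Yes, on the curve


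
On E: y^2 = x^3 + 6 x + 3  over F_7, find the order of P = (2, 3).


Compute successive multiples of P until we hit O:
  1P = (2, 3)
  2P = (5, 2)
  3P = (4, 0)
  4P = (5, 5)
  5P = (2, 4)
  6P = O

ord(P) = 6


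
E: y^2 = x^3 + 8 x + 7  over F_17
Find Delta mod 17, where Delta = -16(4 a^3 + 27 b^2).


4 a^3 + 27 b^2 = 4*8^3 + 27*7^2 = 2048 + 1323 = 3371
Delta = -16 * (3371) = -53936
Delta mod 17 = 5

Delta = 5 (mod 17)


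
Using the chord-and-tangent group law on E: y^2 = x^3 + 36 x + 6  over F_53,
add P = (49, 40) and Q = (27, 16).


P != Q, so use the chord formula.
s = (y2 - y1) / (x2 - x1) = (29) / (31) mod 53 = 30
x3 = s^2 - x1 - x2 mod 53 = 30^2 - 49 - 27 = 29
y3 = s (x1 - x3) - y1 mod 53 = 30 * (49 - 29) - 40 = 30

P + Q = (29, 30)


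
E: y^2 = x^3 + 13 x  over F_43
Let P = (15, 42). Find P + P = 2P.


Doubling: s = (3 x1^2 + a) / (2 y1)
s = (3*15^2 + 13) / (2*42) mod 43 = 0
x3 = s^2 - 2 x1 mod 43 = 0^2 - 2*15 = 13
y3 = s (x1 - x3) - y1 mod 43 = 0 * (15 - 13) - 42 = 1

2P = (13, 1)


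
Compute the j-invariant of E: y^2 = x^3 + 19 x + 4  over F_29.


Delta = -16(4 a^3 + 27 b^2) mod 29 = 16
-1728 * (4 a)^3 = -1728 * (4*19)^3 mod 29 = 7
j = 7 * 16^(-1) mod 29 = 24

j = 24 (mod 29)


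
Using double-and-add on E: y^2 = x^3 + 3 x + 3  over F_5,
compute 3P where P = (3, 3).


k = 3 = 11_2 (binary, LSB first: 11)
Double-and-add from P = (3, 3):
  bit 0 = 1: acc = O + (3, 3) = (3, 3)
  bit 1 = 1: acc = (3, 3) + (4, 2) = (4, 3)

3P = (4, 3)


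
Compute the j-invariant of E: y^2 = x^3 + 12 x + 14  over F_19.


Delta = -16(4 a^3 + 27 b^2) mod 19 = 18
-1728 * (4 a)^3 = -1728 * (4*12)^3 mod 19 = 12
j = 12 * 18^(-1) mod 19 = 7

j = 7 (mod 19)


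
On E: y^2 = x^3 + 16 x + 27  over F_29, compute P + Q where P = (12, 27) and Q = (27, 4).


P != Q, so use the chord formula.
s = (y2 - y1) / (x2 - x1) = (6) / (15) mod 29 = 12
x3 = s^2 - x1 - x2 mod 29 = 12^2 - 12 - 27 = 18
y3 = s (x1 - x3) - y1 mod 29 = 12 * (12 - 18) - 27 = 17

P + Q = (18, 17)


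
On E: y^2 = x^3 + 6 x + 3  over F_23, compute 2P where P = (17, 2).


k = 2 = 10_2 (binary, LSB first: 01)
Double-and-add from P = (17, 2):
  bit 0 = 0: acc unchanged = O
  bit 1 = 1: acc = O + (2, 0) = (2, 0)

2P = (2, 0)


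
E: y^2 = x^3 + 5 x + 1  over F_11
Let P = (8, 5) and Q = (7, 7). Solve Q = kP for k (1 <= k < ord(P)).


Enumerate multiples of P until we hit Q = (7, 7):
  1P = (8, 5)
  2P = (7, 7)
Match found at i = 2.

k = 2


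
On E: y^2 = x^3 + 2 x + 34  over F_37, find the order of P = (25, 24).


Compute successive multiples of P until we hit O:
  1P = (25, 24)
  2P = (34, 1)
  3P = (6, 22)
  4P = (22, 25)
  5P = (23, 0)
  6P = (22, 12)
  7P = (6, 15)
  8P = (34, 36)
  ... (continuing to 10P)
  10P = O

ord(P) = 10


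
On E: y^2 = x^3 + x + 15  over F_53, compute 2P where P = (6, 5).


Doubling: s = (3 x1^2 + a) / (2 y1)
s = (3*6^2 + 1) / (2*5) mod 53 = 48
x3 = s^2 - 2 x1 mod 53 = 48^2 - 2*6 = 13
y3 = s (x1 - x3) - y1 mod 53 = 48 * (6 - 13) - 5 = 30

2P = (13, 30)


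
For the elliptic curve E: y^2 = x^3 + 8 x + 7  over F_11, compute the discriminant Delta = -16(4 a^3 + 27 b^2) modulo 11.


4 a^3 + 27 b^2 = 4*8^3 + 27*7^2 = 2048 + 1323 = 3371
Delta = -16 * (3371) = -53936
Delta mod 11 = 8

Delta = 8 (mod 11)


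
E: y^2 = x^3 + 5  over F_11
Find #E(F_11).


For each x in F_11, count y with y^2 = x^3 + 0 x + 5 mod 11:
  x = 0: RHS = 5, y in [4, 7]  -> 2 point(s)
  x = 4: RHS = 3, y in [5, 6]  -> 2 point(s)
  x = 5: RHS = 9, y in [3, 8]  -> 2 point(s)
  x = 6: RHS = 1, y in [1, 10]  -> 2 point(s)
  x = 8: RHS = 0, y in [0]  -> 1 point(s)
  x = 10: RHS = 4, y in [2, 9]  -> 2 point(s)
Affine points: 11. Add the point at infinity: total = 12.

#E(F_11) = 12


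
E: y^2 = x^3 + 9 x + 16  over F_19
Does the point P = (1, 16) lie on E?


Check whether y^2 = x^3 + 9 x + 16 (mod 19) for (x, y) = (1, 16).
LHS: y^2 = 16^2 mod 19 = 9
RHS: x^3 + 9 x + 16 = 1^3 + 9*1 + 16 mod 19 = 7
LHS != RHS

No, not on the curve


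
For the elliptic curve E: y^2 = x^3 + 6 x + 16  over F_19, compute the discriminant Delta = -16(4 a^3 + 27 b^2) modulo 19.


4 a^3 + 27 b^2 = 4*6^3 + 27*16^2 = 864 + 6912 = 7776
Delta = -16 * (7776) = -124416
Delta mod 19 = 15

Delta = 15 (mod 19)


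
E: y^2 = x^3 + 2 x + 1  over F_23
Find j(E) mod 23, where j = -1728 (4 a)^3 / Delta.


Delta = -16(4 a^3 + 27 b^2) mod 23 = 22
-1728 * (4 a)^3 = -1728 * (4*2)^3 mod 23 = 5
j = 5 * 22^(-1) mod 23 = 18

j = 18 (mod 23)


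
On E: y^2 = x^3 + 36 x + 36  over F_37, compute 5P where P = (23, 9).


k = 5 = 101_2 (binary, LSB first: 101)
Double-and-add from P = (23, 9):
  bit 0 = 1: acc = O + (23, 9) = (23, 9)
  bit 1 = 0: acc unchanged = (23, 9)
  bit 2 = 1: acc = (23, 9) + (14, 18) = (1, 6)

5P = (1, 6)


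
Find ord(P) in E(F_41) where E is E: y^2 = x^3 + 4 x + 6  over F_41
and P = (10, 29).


Compute successive multiples of P until we hit O:
  1P = (10, 29)
  2P = (22, 0)
  3P = (10, 12)
  4P = O

ord(P) = 4


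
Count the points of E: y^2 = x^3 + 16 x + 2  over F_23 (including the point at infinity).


For each x in F_23, count y with y^2 = x^3 + 16 x + 2 mod 23:
  x = 0: RHS = 2, y in [5, 18]  -> 2 point(s)
  x = 3: RHS = 8, y in [10, 13]  -> 2 point(s)
  x = 5: RHS = 0, y in [0]  -> 1 point(s)
  x = 9: RHS = 1, y in [1, 22]  -> 2 point(s)
  x = 10: RHS = 12, y in [9, 14]  -> 2 point(s)
  x = 12: RHS = 13, y in [6, 17]  -> 2 point(s)
  x = 14: RHS = 3, y in [7, 16]  -> 2 point(s)
  x = 15: RHS = 6, y in [11, 12]  -> 2 point(s)
  x = 17: RHS = 12, y in [9, 14]  -> 2 point(s)
  x = 18: RHS = 4, y in [2, 21]  -> 2 point(s)
  x = 19: RHS = 12, y in [9, 14]  -> 2 point(s)
  x = 21: RHS = 8, y in [10, 13]  -> 2 point(s)
  x = 22: RHS = 8, y in [10, 13]  -> 2 point(s)
Affine points: 25. Add the point at infinity: total = 26.

#E(F_23) = 26


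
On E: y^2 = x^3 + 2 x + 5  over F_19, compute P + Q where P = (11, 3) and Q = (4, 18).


P != Q, so use the chord formula.
s = (y2 - y1) / (x2 - x1) = (15) / (12) mod 19 = 6
x3 = s^2 - x1 - x2 mod 19 = 6^2 - 11 - 4 = 2
y3 = s (x1 - x3) - y1 mod 19 = 6 * (11 - 2) - 3 = 13

P + Q = (2, 13)


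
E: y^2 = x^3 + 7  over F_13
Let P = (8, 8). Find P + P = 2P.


Doubling: s = (3 x1^2 + a) / (2 y1)
s = (3*8^2 + 0) / (2*8) mod 13 = 12
x3 = s^2 - 2 x1 mod 13 = 12^2 - 2*8 = 11
y3 = s (x1 - x3) - y1 mod 13 = 12 * (8 - 11) - 8 = 8

2P = (11, 8)


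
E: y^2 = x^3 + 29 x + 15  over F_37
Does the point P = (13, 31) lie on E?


Check whether y^2 = x^3 + 29 x + 15 (mod 37) for (x, y) = (13, 31).
LHS: y^2 = 31^2 mod 37 = 36
RHS: x^3 + 29 x + 15 = 13^3 + 29*13 + 15 mod 37 = 36
LHS = RHS

Yes, on the curve


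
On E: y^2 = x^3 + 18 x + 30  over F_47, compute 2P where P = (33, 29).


Doubling: s = (3 x1^2 + a) / (2 y1)
s = (3*33^2 + 18) / (2*29) mod 47 = 38
x3 = s^2 - 2 x1 mod 47 = 38^2 - 2*33 = 15
y3 = s (x1 - x3) - y1 mod 47 = 38 * (33 - 15) - 29 = 44

2P = (15, 44)


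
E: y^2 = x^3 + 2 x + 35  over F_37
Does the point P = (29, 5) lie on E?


Check whether y^2 = x^3 + 2 x + 35 (mod 37) for (x, y) = (29, 5).
LHS: y^2 = 5^2 mod 37 = 25
RHS: x^3 + 2 x + 35 = 29^3 + 2*29 + 35 mod 37 = 25
LHS = RHS

Yes, on the curve


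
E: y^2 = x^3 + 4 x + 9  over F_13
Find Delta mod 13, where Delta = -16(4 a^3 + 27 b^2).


4 a^3 + 27 b^2 = 4*4^3 + 27*9^2 = 256 + 2187 = 2443
Delta = -16 * (2443) = -39088
Delta mod 13 = 3

Delta = 3 (mod 13)


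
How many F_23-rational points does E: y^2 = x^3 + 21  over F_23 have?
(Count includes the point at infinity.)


For each x in F_23, count y with y^2 = x^3 + 0 x + 21 mod 23:
  x = 2: RHS = 6, y in [11, 12]  -> 2 point(s)
  x = 3: RHS = 2, y in [5, 18]  -> 2 point(s)
  x = 4: RHS = 16, y in [4, 19]  -> 2 point(s)
  x = 5: RHS = 8, y in [10, 13]  -> 2 point(s)
  x = 8: RHS = 4, y in [2, 21]  -> 2 point(s)
  x = 10: RHS = 9, y in [3, 20]  -> 2 point(s)
  x = 11: RHS = 18, y in [8, 15]  -> 2 point(s)
  x = 12: RHS = 1, y in [1, 22]  -> 2 point(s)
  x = 16: RHS = 0, y in [0]  -> 1 point(s)
  x = 17: RHS = 12, y in [9, 14]  -> 2 point(s)
  x = 19: RHS = 3, y in [7, 16]  -> 2 point(s)
  x = 21: RHS = 13, y in [6, 17]  -> 2 point(s)
Affine points: 23. Add the point at infinity: total = 24.

#E(F_23) = 24


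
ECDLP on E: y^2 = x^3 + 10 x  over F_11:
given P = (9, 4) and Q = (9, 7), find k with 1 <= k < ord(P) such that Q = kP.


Enumerate multiples of P until we hit Q = (9, 7):
  1P = (9, 4)
  2P = (4, 7)
  3P = (1, 0)
  4P = (4, 4)
  5P = (9, 7)
Match found at i = 5.

k = 5


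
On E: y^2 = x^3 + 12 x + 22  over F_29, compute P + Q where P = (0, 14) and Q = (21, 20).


P != Q, so use the chord formula.
s = (y2 - y1) / (x2 - x1) = (6) / (21) mod 29 = 21
x3 = s^2 - x1 - x2 mod 29 = 21^2 - 0 - 21 = 14
y3 = s (x1 - x3) - y1 mod 29 = 21 * (0 - 14) - 14 = 11

P + Q = (14, 11)


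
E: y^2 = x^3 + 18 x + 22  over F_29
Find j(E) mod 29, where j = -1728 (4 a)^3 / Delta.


Delta = -16(4 a^3 + 27 b^2) mod 29 = 13
-1728 * (4 a)^3 = -1728 * (4*18)^3 mod 29 = 13
j = 13 * 13^(-1) mod 29 = 1

j = 1 (mod 29)


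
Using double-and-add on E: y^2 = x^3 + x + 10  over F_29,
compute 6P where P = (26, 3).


k = 6 = 110_2 (binary, LSB first: 011)
Double-and-add from P = (26, 3):
  bit 0 = 0: acc unchanged = O
  bit 1 = 1: acc = O + (2, 22) = (2, 22)
  bit 2 = 1: acc = (2, 22) + (5, 16) = (26, 26)

6P = (26, 26)


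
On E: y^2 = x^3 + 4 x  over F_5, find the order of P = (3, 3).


Compute successive multiples of P until we hit O:
  1P = (3, 3)
  2P = (0, 0)
  3P = (3, 2)
  4P = O

ord(P) = 4


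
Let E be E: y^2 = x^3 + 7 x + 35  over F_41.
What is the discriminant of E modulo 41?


4 a^3 + 27 b^2 = 4*7^3 + 27*35^2 = 1372 + 33075 = 34447
Delta = -16 * (34447) = -551152
Delta mod 41 = 11

Delta = 11 (mod 41)


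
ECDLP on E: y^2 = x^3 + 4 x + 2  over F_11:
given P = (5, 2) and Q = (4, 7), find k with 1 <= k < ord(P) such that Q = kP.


Enumerate multiples of P until we hit Q = (4, 7):
  1P = (5, 2)
  2P = (4, 4)
  3P = (6, 0)
  4P = (4, 7)
Match found at i = 4.

k = 4


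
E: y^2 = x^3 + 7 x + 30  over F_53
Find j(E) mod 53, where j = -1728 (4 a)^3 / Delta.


Delta = -16(4 a^3 + 27 b^2) mod 53 = 51
-1728 * (4 a)^3 = -1728 * (4*7)^3 mod 53 = 51
j = 51 * 51^(-1) mod 53 = 1

j = 1 (mod 53)


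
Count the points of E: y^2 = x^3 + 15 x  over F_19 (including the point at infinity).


For each x in F_19, count y with y^2 = x^3 + 15 x + 0 mod 19:
  x = 0: RHS = 0, y in [0]  -> 1 point(s)
  x = 1: RHS = 16, y in [4, 15]  -> 2 point(s)
  x = 2: RHS = 0, y in [0]  -> 1 point(s)
  x = 7: RHS = 11, y in [7, 12]  -> 2 point(s)
  x = 8: RHS = 5, y in [9, 10]  -> 2 point(s)
  x = 9: RHS = 9, y in [3, 16]  -> 2 point(s)
  x = 13: RHS = 17, y in [6, 13]  -> 2 point(s)
  x = 14: RHS = 9, y in [3, 16]  -> 2 point(s)
  x = 15: RHS = 9, y in [3, 16]  -> 2 point(s)
  x = 16: RHS = 4, y in [2, 17]  -> 2 point(s)
  x = 17: RHS = 0, y in [0]  -> 1 point(s)
Affine points: 19. Add the point at infinity: total = 20.

#E(F_19) = 20


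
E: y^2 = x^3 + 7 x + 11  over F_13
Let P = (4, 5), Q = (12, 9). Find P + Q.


P != Q, so use the chord formula.
s = (y2 - y1) / (x2 - x1) = (4) / (8) mod 13 = 7
x3 = s^2 - x1 - x2 mod 13 = 7^2 - 4 - 12 = 7
y3 = s (x1 - x3) - y1 mod 13 = 7 * (4 - 7) - 5 = 0

P + Q = (7, 0)


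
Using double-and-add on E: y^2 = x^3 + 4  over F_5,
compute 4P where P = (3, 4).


k = 4 = 100_2 (binary, LSB first: 001)
Double-and-add from P = (3, 4):
  bit 0 = 0: acc unchanged = O
  bit 1 = 0: acc unchanged = O
  bit 2 = 1: acc = O + (0, 2) = (0, 2)

4P = (0, 2)


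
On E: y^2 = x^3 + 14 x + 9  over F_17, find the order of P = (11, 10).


Compute successive multiples of P until we hit O:
  1P = (11, 10)
  2P = (13, 5)
  3P = (12, 1)
  4P = (7, 5)
  5P = (8, 15)
  6P = (14, 12)
  7P = (0, 3)
  8P = (5, 0)
  ... (continuing to 16P)
  16P = O

ord(P) = 16


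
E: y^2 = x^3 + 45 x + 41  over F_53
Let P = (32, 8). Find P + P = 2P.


Doubling: s = (3 x1^2 + a) / (2 y1)
s = (3*32^2 + 45) / (2*8) mod 53 = 6
x3 = s^2 - 2 x1 mod 53 = 6^2 - 2*32 = 25
y3 = s (x1 - x3) - y1 mod 53 = 6 * (32 - 25) - 8 = 34

2P = (25, 34)


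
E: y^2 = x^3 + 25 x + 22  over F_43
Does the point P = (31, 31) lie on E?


Check whether y^2 = x^3 + 25 x + 22 (mod 43) for (x, y) = (31, 31).
LHS: y^2 = 31^2 mod 43 = 15
RHS: x^3 + 25 x + 22 = 31^3 + 25*31 + 22 mod 43 = 15
LHS = RHS

Yes, on the curve


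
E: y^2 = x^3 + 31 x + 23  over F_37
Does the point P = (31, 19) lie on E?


Check whether y^2 = x^3 + 31 x + 23 (mod 37) for (x, y) = (31, 19).
LHS: y^2 = 19^2 mod 37 = 28
RHS: x^3 + 31 x + 23 = 31^3 + 31*31 + 23 mod 37 = 28
LHS = RHS

Yes, on the curve


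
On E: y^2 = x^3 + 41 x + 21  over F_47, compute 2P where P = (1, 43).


Doubling: s = (3 x1^2 + a) / (2 y1)
s = (3*1^2 + 41) / (2*43) mod 47 = 18
x3 = s^2 - 2 x1 mod 47 = 18^2 - 2*1 = 40
y3 = s (x1 - x3) - y1 mod 47 = 18 * (1 - 40) - 43 = 7

2P = (40, 7)


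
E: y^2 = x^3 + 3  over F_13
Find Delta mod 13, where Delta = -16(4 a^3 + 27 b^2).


4 a^3 + 27 b^2 = 4*0^3 + 27*3^2 = 0 + 243 = 243
Delta = -16 * (243) = -3888
Delta mod 13 = 12

Delta = 12 (mod 13)


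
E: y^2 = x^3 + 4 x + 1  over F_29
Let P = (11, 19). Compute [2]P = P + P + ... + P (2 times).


k = 2 = 10_2 (binary, LSB first: 01)
Double-and-add from P = (11, 19):
  bit 0 = 0: acc unchanged = O
  bit 1 = 1: acc = O + (0, 1) = (0, 1)

2P = (0, 1)


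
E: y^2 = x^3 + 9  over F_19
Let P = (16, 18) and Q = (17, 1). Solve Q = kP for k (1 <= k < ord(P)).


Enumerate multiples of P until we hit Q = (17, 1):
  1P = (16, 18)
  2P = (3, 6)
  3P = (4, 15)
  4P = (5, 18)
  5P = (17, 1)
Match found at i = 5.

k = 5


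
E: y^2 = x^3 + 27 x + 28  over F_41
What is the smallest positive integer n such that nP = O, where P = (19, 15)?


Compute successive multiples of P until we hit O:
  1P = (19, 15)
  2P = (19, 26)
  3P = O

ord(P) = 3


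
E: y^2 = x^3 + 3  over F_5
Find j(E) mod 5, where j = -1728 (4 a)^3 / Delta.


Delta = -16(4 a^3 + 27 b^2) mod 5 = 2
-1728 * (4 a)^3 = -1728 * (4*0)^3 mod 5 = 0
j = 0 * 2^(-1) mod 5 = 0

j = 0 (mod 5)


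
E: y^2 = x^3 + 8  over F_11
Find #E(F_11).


For each x in F_11, count y with y^2 = x^3 + 0 x + 8 mod 11:
  x = 1: RHS = 9, y in [3, 8]  -> 2 point(s)
  x = 2: RHS = 5, y in [4, 7]  -> 2 point(s)
  x = 5: RHS = 1, y in [1, 10]  -> 2 point(s)
  x = 6: RHS = 4, y in [2, 9]  -> 2 point(s)
  x = 8: RHS = 3, y in [5, 6]  -> 2 point(s)
  x = 9: RHS = 0, y in [0]  -> 1 point(s)
Affine points: 11. Add the point at infinity: total = 12.

#E(F_11) = 12


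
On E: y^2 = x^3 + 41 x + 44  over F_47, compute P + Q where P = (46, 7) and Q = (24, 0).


P != Q, so use the chord formula.
s = (y2 - y1) / (x2 - x1) = (40) / (25) mod 47 = 11
x3 = s^2 - x1 - x2 mod 47 = 11^2 - 46 - 24 = 4
y3 = s (x1 - x3) - y1 mod 47 = 11 * (46 - 4) - 7 = 32

P + Q = (4, 32)


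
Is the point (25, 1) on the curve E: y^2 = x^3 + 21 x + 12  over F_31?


Check whether y^2 = x^3 + 21 x + 12 (mod 31) for (x, y) = (25, 1).
LHS: y^2 = 1^2 mod 31 = 1
RHS: x^3 + 21 x + 12 = 25^3 + 21*25 + 12 mod 31 = 11
LHS != RHS

No, not on the curve


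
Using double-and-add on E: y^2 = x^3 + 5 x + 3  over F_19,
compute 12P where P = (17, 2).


k = 12 = 1100_2 (binary, LSB first: 0011)
Double-and-add from P = (17, 2):
  bit 0 = 0: acc unchanged = O
  bit 1 = 0: acc unchanged = O
  bit 2 = 1: acc = O + (8, 17) = (8, 17)
  bit 3 = 1: acc = (8, 17) + (12, 9) = (3, 11)

12P = (3, 11)


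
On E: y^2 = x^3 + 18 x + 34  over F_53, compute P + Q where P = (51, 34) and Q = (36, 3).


P != Q, so use the chord formula.
s = (y2 - y1) / (x2 - x1) = (22) / (38) mod 53 = 48
x3 = s^2 - x1 - x2 mod 53 = 48^2 - 51 - 36 = 44
y3 = s (x1 - x3) - y1 mod 53 = 48 * (51 - 44) - 34 = 37

P + Q = (44, 37)


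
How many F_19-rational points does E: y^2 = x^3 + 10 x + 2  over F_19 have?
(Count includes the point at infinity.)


For each x in F_19, count y with y^2 = x^3 + 10 x + 2 mod 19:
  x = 2: RHS = 11, y in [7, 12]  -> 2 point(s)
  x = 4: RHS = 11, y in [7, 12]  -> 2 point(s)
  x = 5: RHS = 6, y in [5, 14]  -> 2 point(s)
  x = 7: RHS = 16, y in [4, 15]  -> 2 point(s)
  x = 8: RHS = 5, y in [9, 10]  -> 2 point(s)
  x = 9: RHS = 4, y in [2, 17]  -> 2 point(s)
  x = 10: RHS = 0, y in [0]  -> 1 point(s)
  x = 12: RHS = 7, y in [8, 11]  -> 2 point(s)
  x = 13: RHS = 11, y in [7, 12]  -> 2 point(s)
  x = 14: RHS = 17, y in [6, 13]  -> 2 point(s)
Affine points: 19. Add the point at infinity: total = 20.

#E(F_19) = 20


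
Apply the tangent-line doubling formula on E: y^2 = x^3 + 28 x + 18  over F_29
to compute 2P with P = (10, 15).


Doubling: s = (3 x1^2 + a) / (2 y1)
s = (3*10^2 + 28) / (2*15) mod 29 = 9
x3 = s^2 - 2 x1 mod 29 = 9^2 - 2*10 = 3
y3 = s (x1 - x3) - y1 mod 29 = 9 * (10 - 3) - 15 = 19

2P = (3, 19)


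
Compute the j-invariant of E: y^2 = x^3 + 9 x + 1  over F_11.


Delta = -16(4 a^3 + 27 b^2) mod 11 = 3
-1728 * (4 a)^3 = -1728 * (4*9)^3 mod 11 = 6
j = 6 * 3^(-1) mod 11 = 2

j = 2 (mod 11)


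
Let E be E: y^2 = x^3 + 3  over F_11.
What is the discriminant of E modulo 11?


4 a^3 + 27 b^2 = 4*0^3 + 27*3^2 = 0 + 243 = 243
Delta = -16 * (243) = -3888
Delta mod 11 = 6

Delta = 6 (mod 11)


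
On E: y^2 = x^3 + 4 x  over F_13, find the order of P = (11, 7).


Compute successive multiples of P until we hit O:
  1P = (11, 7)
  2P = (0, 0)
  3P = (11, 6)
  4P = O

ord(P) = 4


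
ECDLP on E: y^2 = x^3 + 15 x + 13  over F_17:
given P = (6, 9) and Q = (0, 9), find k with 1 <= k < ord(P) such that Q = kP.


Enumerate multiples of P until we hit Q = (0, 9):
  1P = (6, 9)
  2P = (4, 16)
  3P = (15, 14)
  4P = (11, 9)
  5P = (0, 8)
  6P = (3, 0)
  7P = (0, 9)
Match found at i = 7.

k = 7


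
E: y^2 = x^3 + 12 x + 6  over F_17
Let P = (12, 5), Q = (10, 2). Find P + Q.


P != Q, so use the chord formula.
s = (y2 - y1) / (x2 - x1) = (14) / (15) mod 17 = 10
x3 = s^2 - x1 - x2 mod 17 = 10^2 - 12 - 10 = 10
y3 = s (x1 - x3) - y1 mod 17 = 10 * (12 - 10) - 5 = 15

P + Q = (10, 15)


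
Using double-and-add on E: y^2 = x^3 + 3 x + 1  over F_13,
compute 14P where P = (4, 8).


k = 14 = 1110_2 (binary, LSB first: 0111)
Double-and-add from P = (4, 8):
  bit 0 = 0: acc unchanged = O
  bit 1 = 1: acc = O + (8, 2) = (8, 2)
  bit 2 = 1: acc = (8, 2) + (10, 11) = (12, 6)
  bit 3 = 1: acc = (12, 6) + (7, 12) = (10, 2)

14P = (10, 2)


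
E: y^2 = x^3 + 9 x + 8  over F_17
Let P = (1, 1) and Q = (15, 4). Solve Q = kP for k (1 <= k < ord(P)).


Enumerate multiples of P until we hit Q = (15, 4):
  1P = (1, 1)
  2P = (0, 5)
  3P = (15, 4)
Match found at i = 3.

k = 3


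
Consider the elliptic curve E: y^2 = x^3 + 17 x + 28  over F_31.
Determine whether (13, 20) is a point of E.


Check whether y^2 = x^3 + 17 x + 28 (mod 31) for (x, y) = (13, 20).
LHS: y^2 = 20^2 mod 31 = 28
RHS: x^3 + 17 x + 28 = 13^3 + 17*13 + 28 mod 31 = 28
LHS = RHS

Yes, on the curve


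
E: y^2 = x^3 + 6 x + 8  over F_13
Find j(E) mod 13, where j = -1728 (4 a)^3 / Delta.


Delta = -16(4 a^3 + 27 b^2) mod 13 = 11
-1728 * (4 a)^3 = -1728 * (4*6)^3 mod 13 = 5
j = 5 * 11^(-1) mod 13 = 4

j = 4 (mod 13)


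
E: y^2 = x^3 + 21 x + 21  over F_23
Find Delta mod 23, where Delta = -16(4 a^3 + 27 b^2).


4 a^3 + 27 b^2 = 4*21^3 + 27*21^2 = 37044 + 11907 = 48951
Delta = -16 * (48951) = -783216
Delta mod 23 = 3

Delta = 3 (mod 23)


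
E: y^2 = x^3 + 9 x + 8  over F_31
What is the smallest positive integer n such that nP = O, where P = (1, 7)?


Compute successive multiples of P until we hit O:
  1P = (1, 7)
  2P = (0, 16)
  3P = (18, 22)
  4P = (19, 30)
  5P = (20, 29)
  6P = (28, 27)
  7P = (27, 30)
  8P = (13, 11)
  ... (continuing to 24P)
  24P = O

ord(P) = 24


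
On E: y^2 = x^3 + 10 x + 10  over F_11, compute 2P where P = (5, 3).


Doubling: s = (3 x1^2 + a) / (2 y1)
s = (3*5^2 + 10) / (2*3) mod 11 = 5
x3 = s^2 - 2 x1 mod 11 = 5^2 - 2*5 = 4
y3 = s (x1 - x3) - y1 mod 11 = 5 * (5 - 4) - 3 = 2

2P = (4, 2)


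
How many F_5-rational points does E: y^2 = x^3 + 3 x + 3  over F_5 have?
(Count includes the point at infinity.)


For each x in F_5, count y with y^2 = x^3 + 3 x + 3 mod 5:
  x = 3: RHS = 4, y in [2, 3]  -> 2 point(s)
  x = 4: RHS = 4, y in [2, 3]  -> 2 point(s)
Affine points: 4. Add the point at infinity: total = 5.

#E(F_5) = 5


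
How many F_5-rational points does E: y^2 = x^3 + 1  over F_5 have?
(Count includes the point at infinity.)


For each x in F_5, count y with y^2 = x^3 + 0 x + 1 mod 5:
  x = 0: RHS = 1, y in [1, 4]  -> 2 point(s)
  x = 2: RHS = 4, y in [2, 3]  -> 2 point(s)
  x = 4: RHS = 0, y in [0]  -> 1 point(s)
Affine points: 5. Add the point at infinity: total = 6.

#E(F_5) = 6


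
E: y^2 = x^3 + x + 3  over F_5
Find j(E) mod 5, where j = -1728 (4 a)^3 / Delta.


Delta = -16(4 a^3 + 27 b^2) mod 5 = 3
-1728 * (4 a)^3 = -1728 * (4*1)^3 mod 5 = 3
j = 3 * 3^(-1) mod 5 = 1

j = 1 (mod 5)


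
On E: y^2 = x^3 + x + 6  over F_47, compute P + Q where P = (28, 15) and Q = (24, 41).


P != Q, so use the chord formula.
s = (y2 - y1) / (x2 - x1) = (26) / (43) mod 47 = 17
x3 = s^2 - x1 - x2 mod 47 = 17^2 - 28 - 24 = 2
y3 = s (x1 - x3) - y1 mod 47 = 17 * (28 - 2) - 15 = 4

P + Q = (2, 4)


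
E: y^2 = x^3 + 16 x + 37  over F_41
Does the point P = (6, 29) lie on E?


Check whether y^2 = x^3 + 16 x + 37 (mod 41) for (x, y) = (6, 29).
LHS: y^2 = 29^2 mod 41 = 21
RHS: x^3 + 16 x + 37 = 6^3 + 16*6 + 37 mod 41 = 21
LHS = RHS

Yes, on the curve


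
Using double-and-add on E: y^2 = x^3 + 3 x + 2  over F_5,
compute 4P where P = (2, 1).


k = 4 = 100_2 (binary, LSB first: 001)
Double-and-add from P = (2, 1):
  bit 0 = 0: acc unchanged = O
  bit 1 = 0: acc unchanged = O
  bit 2 = 1: acc = O + (2, 4) = (2, 4)

4P = (2, 4)


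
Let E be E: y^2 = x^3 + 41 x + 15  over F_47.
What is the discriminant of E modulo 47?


4 a^3 + 27 b^2 = 4*41^3 + 27*15^2 = 275684 + 6075 = 281759
Delta = -16 * (281759) = -4508144
Delta mod 47 = 2

Delta = 2 (mod 47)


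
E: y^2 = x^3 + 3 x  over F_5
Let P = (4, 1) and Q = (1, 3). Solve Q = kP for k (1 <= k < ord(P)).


Enumerate multiples of P until we hit Q = (1, 3):
  1P = (4, 1)
  2P = (1, 3)
Match found at i = 2.

k = 2


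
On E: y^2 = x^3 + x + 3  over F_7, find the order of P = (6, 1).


Compute successive multiples of P until we hit O:
  1P = (6, 1)
  2P = (6, 6)
  3P = O

ord(P) = 3


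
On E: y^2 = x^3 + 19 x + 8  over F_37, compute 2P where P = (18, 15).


Doubling: s = (3 x1^2 + a) / (2 y1)
s = (3*18^2 + 19) / (2*15) mod 37 = 17
x3 = s^2 - 2 x1 mod 37 = 17^2 - 2*18 = 31
y3 = s (x1 - x3) - y1 mod 37 = 17 * (18 - 31) - 15 = 23

2P = (31, 23)


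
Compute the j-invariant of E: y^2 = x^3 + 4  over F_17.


Delta = -16(4 a^3 + 27 b^2) mod 17 = 7
-1728 * (4 a)^3 = -1728 * (4*0)^3 mod 17 = 0
j = 0 * 7^(-1) mod 17 = 0

j = 0 (mod 17)


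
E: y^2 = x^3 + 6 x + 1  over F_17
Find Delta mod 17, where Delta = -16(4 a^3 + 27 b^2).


4 a^3 + 27 b^2 = 4*6^3 + 27*1^2 = 864 + 27 = 891
Delta = -16 * (891) = -14256
Delta mod 17 = 7

Delta = 7 (mod 17)


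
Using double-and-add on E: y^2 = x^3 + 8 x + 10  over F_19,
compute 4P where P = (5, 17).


k = 4 = 100_2 (binary, LSB first: 001)
Double-and-add from P = (5, 17):
  bit 0 = 0: acc unchanged = O
  bit 1 = 0: acc unchanged = O
  bit 2 = 1: acc = O + (18, 18) = (18, 18)

4P = (18, 18)


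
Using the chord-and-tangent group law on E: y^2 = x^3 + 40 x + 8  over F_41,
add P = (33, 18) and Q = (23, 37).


P != Q, so use the chord formula.
s = (y2 - y1) / (x2 - x1) = (19) / (31) mod 41 = 35
x3 = s^2 - x1 - x2 mod 41 = 35^2 - 33 - 23 = 21
y3 = s (x1 - x3) - y1 mod 41 = 35 * (33 - 21) - 18 = 33

P + Q = (21, 33)


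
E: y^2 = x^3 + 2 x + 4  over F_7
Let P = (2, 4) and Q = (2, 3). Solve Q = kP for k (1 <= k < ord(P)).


Enumerate multiples of P until we hit Q = (2, 3):
  1P = (2, 4)
  2P = (3, 3)
  3P = (3, 4)
  4P = (2, 3)
Match found at i = 4.

k = 4


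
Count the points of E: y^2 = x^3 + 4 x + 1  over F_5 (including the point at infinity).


For each x in F_5, count y with y^2 = x^3 + 4 x + 1 mod 5:
  x = 0: RHS = 1, y in [1, 4]  -> 2 point(s)
  x = 1: RHS = 1, y in [1, 4]  -> 2 point(s)
  x = 3: RHS = 0, y in [0]  -> 1 point(s)
  x = 4: RHS = 1, y in [1, 4]  -> 2 point(s)
Affine points: 7. Add the point at infinity: total = 8.

#E(F_5) = 8


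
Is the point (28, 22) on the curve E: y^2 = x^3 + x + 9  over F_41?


Check whether y^2 = x^3 + 1 x + 9 (mod 41) for (x, y) = (28, 22).
LHS: y^2 = 22^2 mod 41 = 33
RHS: x^3 + 1 x + 9 = 28^3 + 1*28 + 9 mod 41 = 13
LHS != RHS

No, not on the curve


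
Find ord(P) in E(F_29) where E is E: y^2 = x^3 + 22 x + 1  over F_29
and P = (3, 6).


Compute successive multiples of P until we hit O:
  1P = (3, 6)
  2P = (0, 28)
  3P = (25, 20)
  4P = (5, 27)
  5P = (8, 14)
  6P = (2, 13)
  7P = (15, 20)
  8P = (18, 20)
  ... (continuing to 18P)
  18P = O

ord(P) = 18


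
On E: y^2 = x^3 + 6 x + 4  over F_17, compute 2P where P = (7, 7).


Doubling: s = (3 x1^2 + a) / (2 y1)
s = (3*7^2 + 6) / (2*7) mod 17 = 0
x3 = s^2 - 2 x1 mod 17 = 0^2 - 2*7 = 3
y3 = s (x1 - x3) - y1 mod 17 = 0 * (7 - 3) - 7 = 10

2P = (3, 10)


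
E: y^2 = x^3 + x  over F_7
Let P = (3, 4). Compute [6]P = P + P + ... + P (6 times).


k = 6 = 110_2 (binary, LSB first: 011)
Double-and-add from P = (3, 4):
  bit 0 = 0: acc unchanged = O
  bit 1 = 1: acc = O + (1, 3) = (1, 3)
  bit 2 = 1: acc = (1, 3) + (0, 0) = (1, 4)

6P = (1, 4)


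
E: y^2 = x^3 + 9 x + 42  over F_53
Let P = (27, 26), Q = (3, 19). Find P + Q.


P != Q, so use the chord formula.
s = (y2 - y1) / (x2 - x1) = (46) / (29) mod 53 = 29
x3 = s^2 - x1 - x2 mod 53 = 29^2 - 27 - 3 = 16
y3 = s (x1 - x3) - y1 mod 53 = 29 * (27 - 16) - 26 = 28

P + Q = (16, 28)


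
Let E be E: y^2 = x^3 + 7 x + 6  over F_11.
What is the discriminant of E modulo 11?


4 a^3 + 27 b^2 = 4*7^3 + 27*6^2 = 1372 + 972 = 2344
Delta = -16 * (2344) = -37504
Delta mod 11 = 6

Delta = 6 (mod 11)


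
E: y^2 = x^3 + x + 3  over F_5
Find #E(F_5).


For each x in F_5, count y with y^2 = x^3 + 1 x + 3 mod 5:
  x = 1: RHS = 0, y in [0]  -> 1 point(s)
  x = 4: RHS = 1, y in [1, 4]  -> 2 point(s)
Affine points: 3. Add the point at infinity: total = 4.

#E(F_5) = 4


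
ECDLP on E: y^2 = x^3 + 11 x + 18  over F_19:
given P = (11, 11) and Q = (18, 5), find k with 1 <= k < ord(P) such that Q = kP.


Enumerate multiples of P until we hit Q = (18, 5):
  1P = (11, 11)
  2P = (1, 7)
  3P = (14, 3)
  4P = (18, 14)
  5P = (15, 9)
  6P = (17, 11)
  7P = (10, 8)
  8P = (7, 1)
  9P = (12, 15)
  10P = (12, 4)
  11P = (7, 18)
  12P = (10, 11)
  13P = (17, 8)
  14P = (15, 10)
  15P = (18, 5)
Match found at i = 15.

k = 15


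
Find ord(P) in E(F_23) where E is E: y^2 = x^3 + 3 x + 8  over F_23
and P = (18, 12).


Compute successive multiples of P until we hit O:
  1P = (18, 12)
  2P = (22, 21)
  3P = (1, 9)
  4P = (10, 7)
  5P = (13, 17)
  6P = (16, 9)
  7P = (20, 8)
  8P = (12, 22)
  ... (continuing to 29P)
  29P = O

ord(P) = 29


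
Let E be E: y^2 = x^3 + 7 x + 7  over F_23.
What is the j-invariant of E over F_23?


Delta = -16(4 a^3 + 27 b^2) mod 23 = 5
-1728 * (4 a)^3 = -1728 * (4*7)^3 mod 23 = 16
j = 16 * 5^(-1) mod 23 = 17

j = 17 (mod 23)


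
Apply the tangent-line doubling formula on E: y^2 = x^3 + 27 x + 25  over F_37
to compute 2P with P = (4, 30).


Doubling: s = (3 x1^2 + a) / (2 y1)
s = (3*4^2 + 27) / (2*30) mod 37 = 29
x3 = s^2 - 2 x1 mod 37 = 29^2 - 2*4 = 19
y3 = s (x1 - x3) - y1 mod 37 = 29 * (4 - 19) - 30 = 16

2P = (19, 16)


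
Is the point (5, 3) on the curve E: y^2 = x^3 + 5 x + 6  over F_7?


Check whether y^2 = x^3 + 5 x + 6 (mod 7) for (x, y) = (5, 3).
LHS: y^2 = 3^2 mod 7 = 2
RHS: x^3 + 5 x + 6 = 5^3 + 5*5 + 6 mod 7 = 2
LHS = RHS

Yes, on the curve


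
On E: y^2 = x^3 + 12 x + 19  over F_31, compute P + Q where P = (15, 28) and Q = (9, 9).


P != Q, so use the chord formula.
s = (y2 - y1) / (x2 - x1) = (12) / (25) mod 31 = 29
x3 = s^2 - x1 - x2 mod 31 = 29^2 - 15 - 9 = 11
y3 = s (x1 - x3) - y1 mod 31 = 29 * (15 - 11) - 28 = 26

P + Q = (11, 26)


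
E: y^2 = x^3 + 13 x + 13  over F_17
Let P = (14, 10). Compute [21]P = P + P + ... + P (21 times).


k = 21 = 10101_2 (binary, LSB first: 10101)
Double-and-add from P = (14, 10):
  bit 0 = 1: acc = O + (14, 10) = (14, 10)
  bit 1 = 0: acc unchanged = (14, 10)
  bit 2 = 1: acc = (14, 10) + (16, 4) = (13, 4)
  bit 3 = 0: acc unchanged = (13, 4)
  bit 4 = 1: acc = (13, 4) + (6, 1) = (2, 8)

21P = (2, 8)


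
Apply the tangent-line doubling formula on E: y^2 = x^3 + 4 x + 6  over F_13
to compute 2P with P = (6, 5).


Doubling: s = (3 x1^2 + a) / (2 y1)
s = (3*6^2 + 4) / (2*5) mod 13 = 6
x3 = s^2 - 2 x1 mod 13 = 6^2 - 2*6 = 11
y3 = s (x1 - x3) - y1 mod 13 = 6 * (6 - 11) - 5 = 4

2P = (11, 4)


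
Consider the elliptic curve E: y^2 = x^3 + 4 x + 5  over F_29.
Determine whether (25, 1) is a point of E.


Check whether y^2 = x^3 + 4 x + 5 (mod 29) for (x, y) = (25, 1).
LHS: y^2 = 1^2 mod 29 = 1
RHS: x^3 + 4 x + 5 = 25^3 + 4*25 + 5 mod 29 = 12
LHS != RHS

No, not on the curve


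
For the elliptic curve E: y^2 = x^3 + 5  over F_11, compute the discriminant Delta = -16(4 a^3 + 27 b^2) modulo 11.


4 a^3 + 27 b^2 = 4*0^3 + 27*5^2 = 0 + 675 = 675
Delta = -16 * (675) = -10800
Delta mod 11 = 2

Delta = 2 (mod 11)


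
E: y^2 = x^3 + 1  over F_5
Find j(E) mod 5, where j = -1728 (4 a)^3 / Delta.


Delta = -16(4 a^3 + 27 b^2) mod 5 = 3
-1728 * (4 a)^3 = -1728 * (4*0)^3 mod 5 = 0
j = 0 * 3^(-1) mod 5 = 0

j = 0 (mod 5)


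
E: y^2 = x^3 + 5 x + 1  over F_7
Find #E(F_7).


For each x in F_7, count y with y^2 = x^3 + 5 x + 1 mod 7:
  x = 0: RHS = 1, y in [1, 6]  -> 2 point(s)
  x = 1: RHS = 0, y in [0]  -> 1 point(s)
  x = 3: RHS = 1, y in [1, 6]  -> 2 point(s)
  x = 4: RHS = 1, y in [1, 6]  -> 2 point(s)
  x = 5: RHS = 4, y in [2, 5]  -> 2 point(s)
  x = 6: RHS = 2, y in [3, 4]  -> 2 point(s)
Affine points: 11. Add the point at infinity: total = 12.

#E(F_7) = 12


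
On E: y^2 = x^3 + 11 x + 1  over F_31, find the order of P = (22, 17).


Compute successive multiples of P until we hit O:
  1P = (22, 17)
  2P = (22, 14)
  3P = O

ord(P) = 3


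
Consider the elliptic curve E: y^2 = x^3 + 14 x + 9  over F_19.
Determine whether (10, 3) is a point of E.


Check whether y^2 = x^3 + 14 x + 9 (mod 19) for (x, y) = (10, 3).
LHS: y^2 = 3^2 mod 19 = 9
RHS: x^3 + 14 x + 9 = 10^3 + 14*10 + 9 mod 19 = 9
LHS = RHS

Yes, on the curve


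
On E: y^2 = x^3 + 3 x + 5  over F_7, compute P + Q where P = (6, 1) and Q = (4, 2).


P != Q, so use the chord formula.
s = (y2 - y1) / (x2 - x1) = (1) / (5) mod 7 = 3
x3 = s^2 - x1 - x2 mod 7 = 3^2 - 6 - 4 = 6
y3 = s (x1 - x3) - y1 mod 7 = 3 * (6 - 6) - 1 = 6

P + Q = (6, 6)


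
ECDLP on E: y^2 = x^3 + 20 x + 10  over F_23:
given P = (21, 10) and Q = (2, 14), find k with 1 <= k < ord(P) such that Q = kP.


Enumerate multiples of P until we hit Q = (2, 14):
  1P = (21, 10)
  2P = (13, 12)
  3P = (2, 14)
Match found at i = 3.

k = 3


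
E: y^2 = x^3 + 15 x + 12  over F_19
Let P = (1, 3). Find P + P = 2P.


Doubling: s = (3 x1^2 + a) / (2 y1)
s = (3*1^2 + 15) / (2*3) mod 19 = 3
x3 = s^2 - 2 x1 mod 19 = 3^2 - 2*1 = 7
y3 = s (x1 - x3) - y1 mod 19 = 3 * (1 - 7) - 3 = 17

2P = (7, 17)


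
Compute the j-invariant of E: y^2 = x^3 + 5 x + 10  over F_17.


Delta = -16(4 a^3 + 27 b^2) mod 17 = 4
-1728 * (4 a)^3 = -1728 * (4*5)^3 mod 17 = 9
j = 9 * 4^(-1) mod 17 = 15

j = 15 (mod 17)


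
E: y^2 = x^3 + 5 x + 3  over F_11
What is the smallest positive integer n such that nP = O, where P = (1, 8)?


Compute successive multiples of P until we hit O:
  1P = (1, 8)
  2P = (1, 3)
  3P = O

ord(P) = 3


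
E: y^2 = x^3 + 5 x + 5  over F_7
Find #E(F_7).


For each x in F_7, count y with y^2 = x^3 + 5 x + 5 mod 7:
  x = 1: RHS = 4, y in [2, 5]  -> 2 point(s)
  x = 2: RHS = 2, y in [3, 4]  -> 2 point(s)
  x = 5: RHS = 1, y in [1, 6]  -> 2 point(s)
Affine points: 6. Add the point at infinity: total = 7.

#E(F_7) = 7


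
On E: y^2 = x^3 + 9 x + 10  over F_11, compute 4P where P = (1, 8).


k = 4 = 100_2 (binary, LSB first: 001)
Double-and-add from P = (1, 8):
  bit 0 = 0: acc unchanged = O
  bit 1 = 0: acc unchanged = O
  bit 2 = 1: acc = O + (8, 0) = (8, 0)

4P = (8, 0)


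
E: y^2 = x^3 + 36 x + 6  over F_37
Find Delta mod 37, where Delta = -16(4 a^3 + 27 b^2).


4 a^3 + 27 b^2 = 4*36^3 + 27*6^2 = 186624 + 972 = 187596
Delta = -16 * (187596) = -3001536
Delta mod 37 = 15

Delta = 15 (mod 37)


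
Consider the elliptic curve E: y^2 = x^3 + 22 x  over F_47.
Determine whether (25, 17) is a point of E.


Check whether y^2 = x^3 + 22 x + 0 (mod 47) for (x, y) = (25, 17).
LHS: y^2 = 17^2 mod 47 = 7
RHS: x^3 + 22 x + 0 = 25^3 + 22*25 + 0 mod 47 = 7
LHS = RHS

Yes, on the curve


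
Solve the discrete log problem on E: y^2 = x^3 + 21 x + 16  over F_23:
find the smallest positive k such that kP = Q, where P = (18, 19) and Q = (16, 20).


Enumerate multiples of P until we hit Q = (16, 20):
  1P = (18, 19)
  2P = (16, 3)
  3P = (7, 0)
  4P = (16, 20)
Match found at i = 4.

k = 4


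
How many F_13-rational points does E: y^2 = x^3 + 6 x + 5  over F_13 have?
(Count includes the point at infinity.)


For each x in F_13, count y with y^2 = x^3 + 6 x + 5 mod 13:
  x = 1: RHS = 12, y in [5, 8]  -> 2 point(s)
  x = 2: RHS = 12, y in [5, 8]  -> 2 point(s)
  x = 5: RHS = 4, y in [2, 11]  -> 2 point(s)
  x = 6: RHS = 10, y in [6, 7]  -> 2 point(s)
  x = 7: RHS = 0, y in [0]  -> 1 point(s)
  x = 10: RHS = 12, y in [5, 8]  -> 2 point(s)
Affine points: 11. Add the point at infinity: total = 12.

#E(F_13) = 12


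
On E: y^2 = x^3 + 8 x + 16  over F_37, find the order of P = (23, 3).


Compute successive multiples of P until we hit O:
  1P = (23, 3)
  2P = (12, 29)
  3P = (3, 17)
  4P = (20, 6)
  5P = (32, 6)
  6P = (15, 12)
  7P = (2, 15)
  8P = (1, 32)
  ... (continuing to 46P)
  46P = O

ord(P) = 46
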